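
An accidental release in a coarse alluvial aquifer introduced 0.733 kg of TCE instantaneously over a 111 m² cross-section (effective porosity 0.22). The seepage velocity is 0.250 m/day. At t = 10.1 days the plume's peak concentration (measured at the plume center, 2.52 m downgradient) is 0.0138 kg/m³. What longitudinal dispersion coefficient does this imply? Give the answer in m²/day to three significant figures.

0.0373 m²/day

At the plume center C_max = M/(n_e·A·√(4πDt)), so D = M²/(4πt·(n_e·A·C_max)²).
n_e·A·C_max = 0.22 × 111 × 0.0138 = 0.3370 kg/m.
D = 0.733²/(4π × 10.1 × 0.3370²) = 0.0373 m²/day.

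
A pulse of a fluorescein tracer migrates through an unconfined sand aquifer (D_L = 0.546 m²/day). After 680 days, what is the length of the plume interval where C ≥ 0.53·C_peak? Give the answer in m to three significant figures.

61.4 m

The plume is Gaussian with σ = √(2Dt) = √(2 × 0.546 × 680) = 27.25 m.
C/C_peak = exp(−Δx²/(2σ²)) = 0.53 ⇒ Δx = σ·√(−2 ln 0.53) = 27.25 × 1.127 = 30.71 m.
Width = 2Δx = 61.4 m.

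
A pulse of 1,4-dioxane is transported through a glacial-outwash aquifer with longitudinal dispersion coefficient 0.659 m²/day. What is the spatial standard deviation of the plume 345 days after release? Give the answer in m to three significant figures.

Dispersive spreading gives a Gaussian with σ² = 2Dt; advection only shifts the center.
σ = √(2 × 0.659 × 345) = 21.3 m.

21.3 m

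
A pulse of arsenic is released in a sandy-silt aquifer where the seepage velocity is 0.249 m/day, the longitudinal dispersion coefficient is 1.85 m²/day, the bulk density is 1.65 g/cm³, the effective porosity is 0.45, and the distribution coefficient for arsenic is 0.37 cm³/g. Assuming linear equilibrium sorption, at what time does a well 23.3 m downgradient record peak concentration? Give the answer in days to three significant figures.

Retardation factor R = 1 + ρ_b·K_d/n = 1 + 1.65 × 0.37/0.45 = 2.357.
Sorption retards both mechanisms: v_R = v/R = 0.1056 m/day, D_R = D/R = 0.7849 m²/day.
Peak time from v_R²t² + 2D_R t − x² = 0: t = (√(D_R² + v_R²x²) − D_R)/v_R².
√(D_R² + v_R²x²) = √(0.7849² + 0.1056² × 23.3²) = 2.583; v_R² = 0.01115.
t = (2.583 − 0.7849)/0.01115 = 161 days.

161 days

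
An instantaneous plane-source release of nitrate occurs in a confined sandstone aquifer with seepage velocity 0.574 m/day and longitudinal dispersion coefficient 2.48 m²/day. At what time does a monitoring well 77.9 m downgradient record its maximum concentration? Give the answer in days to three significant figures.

128 days

For the 1D instantaneous-source solution, setting ∂C/∂t = 0 at fixed x gives v²t² + 2Dt − x² = 0, so t = (√(D² + v²x²) − D)/v².
√(D² + v²x²) = √(2.48² + 0.574² × 77.9²) = 44.78; v² = 0.329476.
t = (44.78 − 2.48)/0.329476 = 128 days (vs. the pure-advection estimate x/v = 136 d).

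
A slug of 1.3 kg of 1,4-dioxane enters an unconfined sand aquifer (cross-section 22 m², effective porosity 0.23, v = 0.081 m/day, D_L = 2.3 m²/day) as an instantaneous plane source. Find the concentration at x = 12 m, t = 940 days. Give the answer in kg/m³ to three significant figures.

0.000969 kg/m³

For an instantaneous plane source, C(x,t) = M/(n_e·A·√(4πDt)) · exp(−(x−vt)²/(4Dt)), with n_e·A the pore (flow) area.
Plume center vt = 0.081 × 940 = 76.14 m, so the well at 12 m is 64.14 m upgradient of the peak.
√(4πDt) = 164.8 m, giving peak height M/(n_e·A·√(4πDt)) = 1.3/(0.23 × 22 × 164.8) = 0.001559 kg/m³.
(x−vt)²/(4Dt) = (-64.14)²/(4 × 2.3 × 940) = 0.4757; exp(−0.4757) = 0.6214.
C = 0.001559 × 0.6214 = 0.000969 kg/m³.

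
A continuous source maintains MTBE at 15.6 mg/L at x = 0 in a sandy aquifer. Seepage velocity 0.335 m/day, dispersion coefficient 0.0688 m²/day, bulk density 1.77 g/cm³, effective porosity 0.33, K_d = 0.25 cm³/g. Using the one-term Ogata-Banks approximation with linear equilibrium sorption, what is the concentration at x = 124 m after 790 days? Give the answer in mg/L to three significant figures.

0.844 mg/L

Retardation factor R = 1 + ρ_b·K_d/n = 1 + 1.77 × 0.25/0.33 = 2.341.
Sorption retards both mechanisms: v_R = v/R = 0.1431 m/day, D_R = D/R = 0.02939 m²/day.
v_R·t = 0.1431 × 790 = 113.049 m; 2√(D_R t) = 9.637 m; argument = (124 − 113.049)/9.637 = 1.136.
C = C₀ × ½·erfc(1.136) = 15.6 × 0.05408 = 0.844 mg/L.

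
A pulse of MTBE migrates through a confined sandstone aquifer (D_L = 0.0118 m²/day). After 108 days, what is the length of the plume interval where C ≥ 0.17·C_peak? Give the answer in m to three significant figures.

The plume is Gaussian with σ = √(2Dt) = √(2 × 0.0118 × 108) = 1.596 m.
C/C_peak = exp(−Δx²/(2σ²)) = 0.17 ⇒ Δx = σ·√(−2 ln 0.17) = 1.596 × 1.883 = 3.005 m.
Width = 2Δx = 6.01 m.

6.01 m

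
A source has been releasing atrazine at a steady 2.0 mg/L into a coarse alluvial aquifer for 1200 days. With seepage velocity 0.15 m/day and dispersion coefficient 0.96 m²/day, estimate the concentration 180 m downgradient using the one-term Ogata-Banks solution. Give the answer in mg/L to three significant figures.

1.00 mg/L

For a continuous step input, C/C₀ ≈ ½·erfc((x−vt)/(2√(Dt))).
vt = 0.15 × 1200 = 180 m and 2√(Dt) = 2√(0.96 × 1200) = 67.88 m.
Argument (x−vt)/(2√(Dt)) = (180 − 180)/67.88 = 0; ½·erfc(0) = 0.5000.
C = 2.0 × 0.5000 = 1.00 mg/L.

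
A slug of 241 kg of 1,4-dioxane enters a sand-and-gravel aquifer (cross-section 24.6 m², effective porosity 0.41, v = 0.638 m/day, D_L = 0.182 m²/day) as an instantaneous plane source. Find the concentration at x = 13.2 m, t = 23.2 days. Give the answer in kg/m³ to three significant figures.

For an instantaneous plane source, C(x,t) = M/(n_e·A·√(4πDt)) · exp(−(x−vt)²/(4Dt)), with n_e·A the pore (flow) area.
Plume center vt = 0.638 × 23.2 = 14.8016 m, so the well at 13.2 m is 1.6016 m upgradient of the peak.
√(4πDt) = 7.284 m, giving peak height M/(n_e·A·√(4πDt)) = 241/(0.41 × 24.6 × 7.284) = 3.280 kg/m³.
(x−vt)²/(4Dt) = (-1.6016)²/(4 × 0.182 × 23.2) = 0.1519; exp(−0.1519) = 0.8591.
C = 3.280 × 0.8591 = 2.82 kg/m³.

2.82 kg/m³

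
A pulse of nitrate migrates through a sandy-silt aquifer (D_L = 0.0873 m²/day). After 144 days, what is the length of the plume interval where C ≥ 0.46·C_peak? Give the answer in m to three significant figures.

The plume is Gaussian with σ = √(2Dt) = √(2 × 0.0873 × 144) = 5.014 m.
C/C_peak = exp(−Δx²/(2σ²)) = 0.46 ⇒ Δx = σ·√(−2 ln 0.46) = 5.014 × 1.246 = 6.247 m.
Width = 2Δx = 12.5 m.

12.5 m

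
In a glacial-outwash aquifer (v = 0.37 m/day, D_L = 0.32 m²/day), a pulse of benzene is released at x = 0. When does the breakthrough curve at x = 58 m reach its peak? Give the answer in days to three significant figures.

For the 1D instantaneous-source solution, setting ∂C/∂t = 0 at fixed x gives v²t² + 2Dt − x² = 0, so t = (√(D² + v²x²) − D)/v².
√(D² + v²x²) = √(0.32² + 0.37² × 58²) = 21.46; v² = 0.1369.
t = (21.46 − 0.32)/0.1369 = 154 days (vs. the pure-advection estimate x/v = 157 d).

154 days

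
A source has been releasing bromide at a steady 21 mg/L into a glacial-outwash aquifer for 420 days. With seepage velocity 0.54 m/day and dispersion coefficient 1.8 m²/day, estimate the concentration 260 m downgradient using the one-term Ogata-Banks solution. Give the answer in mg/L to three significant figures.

4.13 mg/L

For a continuous step input, C/C₀ ≈ ½·erfc((x−vt)/(2√(Dt))).
vt = 0.54 × 420 = 226.8 m and 2√(Dt) = 2√(1.8 × 420) = 54.99 m.
Argument (x−vt)/(2√(Dt)) = (260 − 226.8)/54.99 = 0.6037; ½·erfc(0.6037) = 0.1966.
C = 21 × 0.1966 = 4.13 mg/L.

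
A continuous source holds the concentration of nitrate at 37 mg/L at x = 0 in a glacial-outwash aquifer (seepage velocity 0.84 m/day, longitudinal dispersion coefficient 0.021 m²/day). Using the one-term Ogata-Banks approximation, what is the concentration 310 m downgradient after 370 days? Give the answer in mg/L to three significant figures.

21.5 mg/L

For a continuous step input, C/C₀ ≈ ½·erfc((x−vt)/(2√(Dt))).
vt = 0.84 × 370 = 310.8 m and 2√(Dt) = 2√(0.021 × 370) = 5.575 m.
Argument (x−vt)/(2√(Dt)) = (310 − 310.8)/5.575 = -0.1435; ½·erfc(-0.1435) = 0.5804.
C = 37 × 0.5804 = 21.5 mg/L.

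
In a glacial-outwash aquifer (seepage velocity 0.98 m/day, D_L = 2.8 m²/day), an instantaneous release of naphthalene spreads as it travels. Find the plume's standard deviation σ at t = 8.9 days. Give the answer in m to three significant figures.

Dispersive spreading gives a Gaussian with σ² = 2Dt; advection only shifts the center.
σ = √(2 × 2.8 × 8.9) = 7.06 m.

7.06 m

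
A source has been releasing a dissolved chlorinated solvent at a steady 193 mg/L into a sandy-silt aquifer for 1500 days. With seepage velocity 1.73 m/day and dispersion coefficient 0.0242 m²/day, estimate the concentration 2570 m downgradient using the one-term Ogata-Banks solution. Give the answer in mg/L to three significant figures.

193 mg/L

For a continuous step input, C/C₀ ≈ ½·erfc((x−vt)/(2√(Dt))).
vt = 1.73 × 1500 = 2595 m and 2√(Dt) = 2√(0.0242 × 1500) = 12.05 m.
Argument (x−vt)/(2√(Dt)) = (2570 − 2595)/12.05 = -2.075; ½·erfc(-2.075) = 0.9983.
C = 193 × 0.9983 = 193 mg/L.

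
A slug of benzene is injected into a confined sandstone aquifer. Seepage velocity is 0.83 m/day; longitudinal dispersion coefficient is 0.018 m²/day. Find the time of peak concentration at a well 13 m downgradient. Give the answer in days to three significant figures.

15.6 days

For the 1D instantaneous-source solution, setting ∂C/∂t = 0 at fixed x gives v²t² + 2Dt − x² = 0, so t = (√(D² + v²x²) − D)/v².
√(D² + v²x²) = √(0.018² + 0.83² × 13²) = 10.79; v² = 0.6889.
t = (10.79 − 0.018)/0.6889 = 15.6 days (vs. the pure-advection estimate x/v = 15.7 d).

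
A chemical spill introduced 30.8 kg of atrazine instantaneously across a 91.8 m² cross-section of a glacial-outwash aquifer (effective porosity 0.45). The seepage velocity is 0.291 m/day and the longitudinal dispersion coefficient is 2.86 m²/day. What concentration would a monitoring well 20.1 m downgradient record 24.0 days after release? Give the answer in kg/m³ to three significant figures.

For an instantaneous plane source, C(x,t) = M/(n_e·A·√(4πDt)) · exp(−(x−vt)²/(4Dt)), with n_e·A the pore (flow) area.
Plume center vt = 0.291 × 24.0 = 6.984 m, so the well at 20.1 m is 13.116 m downgradient of the peak.
√(4πDt) = 29.37 m, giving peak height M/(n_e·A·√(4πDt)) = 30.8/(0.45 × 91.8 × 29.37) = 0.02539 kg/m³.
(x−vt)²/(4Dt) = (13.116)²/(4 × 2.86 × 24.0) = 0.6266; exp(−0.6266) = 0.5344.
C = 0.02539 × 0.5344 = 0.0136 kg/m³.

0.0136 kg/m³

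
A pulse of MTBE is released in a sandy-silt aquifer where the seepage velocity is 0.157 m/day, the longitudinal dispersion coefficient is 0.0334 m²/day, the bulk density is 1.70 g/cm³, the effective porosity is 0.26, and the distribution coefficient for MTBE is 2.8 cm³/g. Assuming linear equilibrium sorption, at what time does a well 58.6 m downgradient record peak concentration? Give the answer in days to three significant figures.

7180 days

Retardation factor R = 1 + ρ_b·K_d/n = 1 + 1.70 × 2.8/0.26 = 19.31.
Sorption retards both mechanisms: v_R = v/R = 0.008131 m/day, D_R = D/R = 0.001730 m²/day.
Peak time from v_R²t² + 2D_R t − x² = 0: t = (√(D_R² + v_R²x²) − D_R)/v_R².
√(D_R² + v_R²x²) = √(0.001730² + 0.008131² × 58.6²) = 0.4765; v_R² = 6.611e-05.
t = (0.4765 − 0.001730)/6.611e-05 = 7180 days.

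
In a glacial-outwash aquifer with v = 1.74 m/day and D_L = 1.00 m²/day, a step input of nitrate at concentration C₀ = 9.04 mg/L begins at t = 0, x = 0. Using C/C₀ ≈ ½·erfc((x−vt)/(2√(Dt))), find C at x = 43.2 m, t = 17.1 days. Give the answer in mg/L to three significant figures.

For a continuous step input, C/C₀ ≈ ½·erfc((x−vt)/(2√(Dt))).
vt = 1.74 × 17.1 = 29.754 m and 2√(Dt) = 2√(1.00 × 17.1) = 8.270 m.
Argument (x−vt)/(2√(Dt)) = (43.2 − 29.754)/8.270 = 1.626; ½·erfc(1.626) = 0.01074.
C = 9.04 × 0.01074 = 0.0971 mg/L.

0.0971 mg/L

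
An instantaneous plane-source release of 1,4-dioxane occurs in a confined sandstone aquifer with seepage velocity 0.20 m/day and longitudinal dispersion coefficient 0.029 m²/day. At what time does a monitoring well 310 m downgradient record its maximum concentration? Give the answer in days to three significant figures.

For the 1D instantaneous-source solution, setting ∂C/∂t = 0 at fixed x gives v²t² + 2Dt − x² = 0, so t = (√(D² + v²x²) − D)/v².
√(D² + v²x²) = √(0.029² + 0.20² × 310²) = 62.00; v² = 0.04.
t = (62.00 − 0.029)/0.04 = 1550 days (vs. the pure-advection estimate x/v = 1550 d).

1550 days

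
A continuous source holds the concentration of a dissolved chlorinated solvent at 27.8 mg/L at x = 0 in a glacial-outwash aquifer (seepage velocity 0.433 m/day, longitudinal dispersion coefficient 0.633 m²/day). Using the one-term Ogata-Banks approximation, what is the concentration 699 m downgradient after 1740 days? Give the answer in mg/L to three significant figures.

24.4 mg/L

For a continuous step input, C/C₀ ≈ ½·erfc((x−vt)/(2√(Dt))).
vt = 0.433 × 1740 = 753.42 m and 2√(Dt) = 2√(0.633 × 1740) = 66.38 m.
Argument (x−vt)/(2√(Dt)) = (699 − 753.42)/66.38 = -0.8198; ½·erfc(-0.8198) = 0.8768.
C = 27.8 × 0.8768 = 24.4 mg/L.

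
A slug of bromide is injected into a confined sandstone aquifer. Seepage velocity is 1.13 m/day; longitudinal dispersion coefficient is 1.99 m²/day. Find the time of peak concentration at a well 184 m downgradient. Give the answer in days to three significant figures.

161 days

For the 1D instantaneous-source solution, setting ∂C/∂t = 0 at fixed x gives v²t² + 2Dt − x² = 0, so t = (√(D² + v²x²) − D)/v².
√(D² + v²x²) = √(1.99² + 1.13² × 184²) = 207.9; v² = 1.2769.
t = (207.9 − 1.99)/1.2769 = 161 days (vs. the pure-advection estimate x/v = 163 d).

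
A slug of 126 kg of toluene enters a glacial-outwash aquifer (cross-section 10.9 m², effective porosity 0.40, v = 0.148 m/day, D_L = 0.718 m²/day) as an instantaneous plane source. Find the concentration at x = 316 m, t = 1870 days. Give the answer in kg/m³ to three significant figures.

0.167 kg/m³

For an instantaneous plane source, C(x,t) = M/(n_e·A·√(4πDt)) · exp(−(x−vt)²/(4Dt)), with n_e·A the pore (flow) area.
Plume center vt = 0.148 × 1870 = 276.76 m, so the well at 316 m is 39.24 m downgradient of the peak.
√(4πDt) = 129.9 m, giving peak height M/(n_e·A·√(4πDt)) = 126/(0.40 × 10.9 × 129.9) = 0.2225 kg/m³.
(x−vt)²/(4Dt) = (39.24)²/(4 × 0.718 × 1870) = 0.2867; exp(−0.2867) = 0.7507.
C = 0.2225 × 0.7507 = 0.167 kg/m³.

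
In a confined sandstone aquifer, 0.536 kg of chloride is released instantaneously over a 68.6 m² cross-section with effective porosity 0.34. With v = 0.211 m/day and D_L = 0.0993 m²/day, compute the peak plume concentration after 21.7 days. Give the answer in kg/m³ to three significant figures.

The peak of an instantaneous 1D plume sits at x = vt; there the Gaussian factor is 1 and C_max = M/(n_e·A·√(4πDt)), where n_e·A is the pore area the mass is dissolved in.
√(4πDt) = √(4π × 0.0993 × 21.7) = 5.204 m, so C_max = 0.536/(0.34 × 68.6 × 5.204) = 0.00442 kg/m³.

0.00442 kg/m³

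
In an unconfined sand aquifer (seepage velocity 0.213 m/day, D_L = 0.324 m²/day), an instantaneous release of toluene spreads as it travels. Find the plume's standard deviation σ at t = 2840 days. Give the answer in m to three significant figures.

42.9 m

Dispersive spreading gives a Gaussian with σ² = 2Dt; advection only shifts the center.
σ = √(2 × 0.324 × 2840) = 42.9 m.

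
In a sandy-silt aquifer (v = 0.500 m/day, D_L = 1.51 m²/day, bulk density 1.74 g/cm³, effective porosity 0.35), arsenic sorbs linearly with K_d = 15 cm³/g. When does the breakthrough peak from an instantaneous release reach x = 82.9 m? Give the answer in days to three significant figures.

12100 days

Retardation factor R = 1 + ρ_b·K_d/n = 1 + 1.74 × 15/0.35 = 75.57.
Sorption retards both mechanisms: v_R = v/R = 0.006616 m/day, D_R = D/R = 0.01998 m²/day.
Peak time from v_R²t² + 2D_R t − x² = 0: t = (√(D_R² + v_R²x²) − D_R)/v_R².
√(D_R² + v_R²x²) = √(0.01998² + 0.006616² × 82.9²) = 0.5488; v_R² = 4.377e-05.
t = (0.5488 − 0.01998)/4.377e-05 = 12100 days.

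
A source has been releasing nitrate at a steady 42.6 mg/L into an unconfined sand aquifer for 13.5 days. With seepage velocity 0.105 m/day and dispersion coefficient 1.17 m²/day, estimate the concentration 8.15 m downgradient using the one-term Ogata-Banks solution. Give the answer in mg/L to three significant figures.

4.92 mg/L

For a continuous step input, C/C₀ ≈ ½·erfc((x−vt)/(2√(Dt))).
vt = 0.105 × 13.5 = 1.4175 m and 2√(Dt) = 2√(1.17 × 13.5) = 7.949 m.
Argument (x−vt)/(2√(Dt)) = (8.15 − 1.4175)/7.949 = 0.8470; ½·erfc(0.8470) = 0.1155.
C = 42.6 × 0.1155 = 4.92 mg/L.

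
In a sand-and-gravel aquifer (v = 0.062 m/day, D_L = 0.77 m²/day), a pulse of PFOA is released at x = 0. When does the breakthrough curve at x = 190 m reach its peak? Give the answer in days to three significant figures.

2870 days

For the 1D instantaneous-source solution, setting ∂C/∂t = 0 at fixed x gives v²t² + 2Dt − x² = 0, so t = (√(D² + v²x²) − D)/v².
√(D² + v²x²) = √(0.77² + 0.062² × 190²) = 11.81; v² = 0.003844.
t = (11.81 − 0.77)/0.003844 = 2870 days (vs. the pure-advection estimate x/v = 3060 d).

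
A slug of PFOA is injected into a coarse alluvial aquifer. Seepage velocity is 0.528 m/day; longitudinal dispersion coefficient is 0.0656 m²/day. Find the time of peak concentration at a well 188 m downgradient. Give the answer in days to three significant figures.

For the 1D instantaneous-source solution, setting ∂C/∂t = 0 at fixed x gives v²t² + 2Dt − x² = 0, so t = (√(D² + v²x²) − D)/v².
√(D² + v²x²) = √(0.0656² + 0.528² × 188²) = 99.26; v² = 0.278784.
t = (99.26 − 0.0656)/0.278784 = 356 days (vs. the pure-advection estimate x/v = 356 d).

356 days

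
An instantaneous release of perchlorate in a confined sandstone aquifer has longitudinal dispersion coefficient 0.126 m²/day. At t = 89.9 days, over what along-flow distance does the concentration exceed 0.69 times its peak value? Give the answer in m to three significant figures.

8.20 m

The plume is Gaussian with σ = √(2Dt) = √(2 × 0.126 × 89.9) = 4.760 m.
C/C_peak = exp(−Δx²/(2σ²)) = 0.69 ⇒ Δx = σ·√(−2 ln 0.69) = 4.760 × 0.8615 = 4.101 m.
Width = 2Δx = 8.20 m.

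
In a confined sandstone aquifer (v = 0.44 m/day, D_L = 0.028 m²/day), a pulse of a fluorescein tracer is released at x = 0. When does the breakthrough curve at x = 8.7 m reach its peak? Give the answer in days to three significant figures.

19.6 days

For the 1D instantaneous-source solution, setting ∂C/∂t = 0 at fixed x gives v²t² + 2Dt − x² = 0, so t = (√(D² + v²x²) − D)/v².
√(D² + v²x²) = √(0.028² + 0.44² × 8.7²) = 3.828; v² = 0.1936.
t = (3.828 − 0.028)/0.1936 = 19.6 days (vs. the pure-advection estimate x/v = 19.8 d).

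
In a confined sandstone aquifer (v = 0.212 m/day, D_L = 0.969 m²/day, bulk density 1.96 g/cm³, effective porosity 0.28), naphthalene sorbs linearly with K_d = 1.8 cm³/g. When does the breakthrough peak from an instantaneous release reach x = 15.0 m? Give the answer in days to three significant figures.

713 days

Retardation factor R = 1 + ρ_b·K_d/n = 1 + 1.96 × 1.8/0.28 = 13.60.
Sorption retards both mechanisms: v_R = v/R = 0.01559 m/day, D_R = D/R = 0.07125 m²/day.
Peak time from v_R²t² + 2D_R t − x² = 0: t = (√(D_R² + v_R²x²) − D_R)/v_R².
√(D_R² + v_R²x²) = √(0.07125² + 0.01559² × 15.0²) = 0.2445; v_R² = 0.0002430.
t = (0.2445 − 0.07125)/0.0002430 = 713 days.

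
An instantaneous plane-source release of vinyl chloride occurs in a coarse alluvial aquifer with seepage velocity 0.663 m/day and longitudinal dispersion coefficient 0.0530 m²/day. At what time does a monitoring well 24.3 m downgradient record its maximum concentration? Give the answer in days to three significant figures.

36.5 days

For the 1D instantaneous-source solution, setting ∂C/∂t = 0 at fixed x gives v²t² + 2Dt − x² = 0, so t = (√(D² + v²x²) − D)/v².
√(D² + v²x²) = √(0.0530² + 0.663² × 24.3²) = 16.11; v² = 0.439569.
t = (16.11 − 0.0530)/0.439569 = 36.5 days (vs. the pure-advection estimate x/v = 36.7 d).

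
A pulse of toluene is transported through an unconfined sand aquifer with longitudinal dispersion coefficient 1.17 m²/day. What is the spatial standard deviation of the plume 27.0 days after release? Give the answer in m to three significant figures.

Dispersive spreading gives a Gaussian with σ² = 2Dt; advection only shifts the center.
σ = √(2 × 1.17 × 27.0) = 7.95 m.

7.95 m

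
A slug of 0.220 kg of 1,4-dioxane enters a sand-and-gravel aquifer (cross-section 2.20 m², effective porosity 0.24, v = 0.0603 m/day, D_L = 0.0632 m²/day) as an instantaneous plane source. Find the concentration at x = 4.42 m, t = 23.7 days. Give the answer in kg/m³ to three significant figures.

0.0216 kg/m³

For an instantaneous plane source, C(x,t) = M/(n_e·A·√(4πDt)) · exp(−(x−vt)²/(4Dt)), with n_e·A the pore (flow) area.
Plume center vt = 0.0603 × 23.7 = 1.42911 m, so the well at 4.42 m is 2.99089 m downgradient of the peak.
√(4πDt) = 4.338 m, giving peak height M/(n_e·A·√(4πDt)) = 0.220/(0.24 × 2.20 × 4.338) = 0.09605 kg/m³.
(x−vt)²/(4Dt) = (2.99089)²/(4 × 0.0632 × 23.7) = 1.493; exp(−1.493) = 0.2247.
C = 0.09605 × 0.2247 = 0.0216 kg/m³.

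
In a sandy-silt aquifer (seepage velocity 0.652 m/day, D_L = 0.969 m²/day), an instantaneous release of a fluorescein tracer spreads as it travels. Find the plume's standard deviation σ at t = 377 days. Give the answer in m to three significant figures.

Dispersive spreading gives a Gaussian with σ² = 2Dt; advection only shifts the center.
σ = √(2 × 0.969 × 377) = 27.0 m.

27.0 m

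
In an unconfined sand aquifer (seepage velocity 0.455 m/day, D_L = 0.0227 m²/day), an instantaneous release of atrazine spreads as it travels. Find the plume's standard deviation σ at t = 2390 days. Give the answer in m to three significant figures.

10.4 m

Dispersive spreading gives a Gaussian with σ² = 2Dt; advection only shifts the center.
σ = √(2 × 0.0227 × 2390) = 10.4 m.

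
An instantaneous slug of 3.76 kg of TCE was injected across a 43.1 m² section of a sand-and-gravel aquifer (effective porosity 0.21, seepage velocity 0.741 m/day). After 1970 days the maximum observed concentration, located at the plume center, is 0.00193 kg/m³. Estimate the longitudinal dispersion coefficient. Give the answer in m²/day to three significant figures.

1.87 m²/day

At the plume center C_max = M/(n_e·A·√(4πDt)), so D = M²/(4πt·(n_e·A·C_max)²).
n_e·A·C_max = 0.21 × 43.1 × 0.00193 = 0.01747 kg/m.
D = 3.76²/(4π × 1970 × 0.01747²) = 1.87 m²/day.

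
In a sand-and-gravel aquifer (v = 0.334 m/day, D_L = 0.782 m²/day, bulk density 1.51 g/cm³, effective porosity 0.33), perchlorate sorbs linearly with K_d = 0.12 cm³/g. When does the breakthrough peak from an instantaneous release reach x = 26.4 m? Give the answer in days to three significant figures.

Retardation factor R = 1 + ρ_b·K_d/n = 1 + 1.51 × 0.12/0.33 = 1.549.
Sorption retards both mechanisms: v_R = v/R = 0.2156 m/day, D_R = D/R = 0.5048 m²/day.
Peak time from v_R²t² + 2D_R t − x² = 0: t = (√(D_R² + v_R²x²) − D_R)/v_R².
√(D_R² + v_R²x²) = √(0.5048² + 0.2156² × 26.4²) = 5.714; v_R² = 0.04648.
t = (5.714 − 0.5048)/0.04648 = 112 days.

112 days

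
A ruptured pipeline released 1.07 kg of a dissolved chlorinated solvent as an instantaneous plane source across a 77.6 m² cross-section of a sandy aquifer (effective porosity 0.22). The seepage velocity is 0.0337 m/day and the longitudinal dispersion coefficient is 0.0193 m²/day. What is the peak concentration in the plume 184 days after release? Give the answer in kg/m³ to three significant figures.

0.00938 kg/m³

The peak of an instantaneous 1D plume sits at x = vt; there the Gaussian factor is 1 and C_max = M/(n_e·A·√(4πDt)), where n_e·A is the pore area the mass is dissolved in.
√(4πDt) = √(4π × 0.0193 × 184) = 6.680 m, so C_max = 1.07/(0.22 × 77.6 × 6.680) = 0.00938 kg/m³.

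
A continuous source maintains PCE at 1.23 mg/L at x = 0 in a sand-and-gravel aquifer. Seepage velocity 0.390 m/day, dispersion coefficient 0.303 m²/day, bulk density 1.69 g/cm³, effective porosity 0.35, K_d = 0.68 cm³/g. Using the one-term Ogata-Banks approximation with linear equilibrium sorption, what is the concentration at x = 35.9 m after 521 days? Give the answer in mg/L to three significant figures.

Retardation factor R = 1 + ρ_b·K_d/n = 1 + 1.69 × 0.68/0.35 = 4.283.
Sorption retards both mechanisms: v_R = v/R = 0.09106 m/day, D_R = D/R = 0.07074 m²/day.
v_R·t = 0.09106 × 521 = 47.44226 m; 2√(D_R t) = 12.14 m; argument = (35.9 − 47.44226)/12.14 = -0.9508.
C = C₀ × ½·erfc(-0.9508) = 1.23 × 0.9106 = 1.12 mg/L.

1.12 mg/L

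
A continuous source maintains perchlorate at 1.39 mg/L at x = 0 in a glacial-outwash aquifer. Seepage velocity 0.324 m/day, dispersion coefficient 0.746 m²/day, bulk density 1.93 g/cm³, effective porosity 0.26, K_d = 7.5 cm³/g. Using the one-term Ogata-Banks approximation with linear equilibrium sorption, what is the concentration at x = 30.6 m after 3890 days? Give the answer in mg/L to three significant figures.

0.284 mg/L

Retardation factor R = 1 + ρ_b·K_d/n = 1 + 1.93 × 7.5/0.26 = 56.67.
Sorption retards both mechanisms: v_R = v/R = 0.005717 m/day, D_R = D/R = 0.01316 m²/day.
v_R·t = 0.005717 × 3890 = 22.23913 m; 2√(D_R t) = 14.31 m; argument = (30.6 − 22.23913)/14.31 = 0.5843.
C = C₀ × ½·erfc(0.5843) = 1.39 × 0.2043 = 0.284 mg/L.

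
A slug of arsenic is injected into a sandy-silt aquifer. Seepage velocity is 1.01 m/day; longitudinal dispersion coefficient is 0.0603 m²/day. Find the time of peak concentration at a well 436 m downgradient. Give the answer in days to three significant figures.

For the 1D instantaneous-source solution, setting ∂C/∂t = 0 at fixed x gives v²t² + 2Dt − x² = 0, so t = (√(D² + v²x²) − D)/v².
√(D² + v²x²) = √(0.0603² + 1.01² × 436²) = 440.4; v² = 1.0201.
t = (440.4 − 0.0603)/1.0201 = 432 days (vs. the pure-advection estimate x/v = 432 d).

432 days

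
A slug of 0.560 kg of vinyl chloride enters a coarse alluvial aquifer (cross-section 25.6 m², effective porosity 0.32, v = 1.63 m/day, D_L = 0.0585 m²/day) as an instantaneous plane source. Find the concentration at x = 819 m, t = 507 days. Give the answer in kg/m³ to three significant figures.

For an instantaneous plane source, C(x,t) = M/(n_e·A·√(4πDt)) · exp(−(x−vt)²/(4Dt)), with n_e·A the pore (flow) area.
Plume center vt = 1.63 × 507 = 826.41 m, so the well at 819 m is 7.41 m upgradient of the peak.
√(4πDt) = 19.31 m, giving peak height M/(n_e·A·√(4πDt)) = 0.560/(0.32 × 25.6 × 19.31) = 0.003540 kg/m³.
(x−vt)²/(4Dt) = (-7.41)²/(4 × 0.0585 × 507) = 0.4628; exp(−0.4628) = 0.6295.
C = 0.003540 × 0.6295 = 0.00223 kg/m³.

0.00223 kg/m³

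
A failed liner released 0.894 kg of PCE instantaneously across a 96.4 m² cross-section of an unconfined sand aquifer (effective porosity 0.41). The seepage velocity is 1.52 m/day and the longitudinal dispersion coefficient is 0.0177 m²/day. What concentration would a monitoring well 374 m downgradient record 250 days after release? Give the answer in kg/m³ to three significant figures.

For an instantaneous plane source, C(x,t) = M/(n_e·A·√(4πDt)) · exp(−(x−vt)²/(4Dt)), with n_e·A the pore (flow) area.
Plume center vt = 1.52 × 250 = 380 m, so the well at 374 m is 6 m upgradient of the peak.
√(4πDt) = 7.457 m, giving peak height M/(n_e·A·√(4πDt)) = 0.894/(0.41 × 96.4 × 7.457) = 0.003033 kg/m³.
(x−vt)²/(4Dt) = (-6)²/(4 × 0.0177 × 250) = 2.034; exp(−2.034) = 0.1308.
C = 0.003033 × 0.1308 = 0.000397 kg/m³.

0.000397 kg/m³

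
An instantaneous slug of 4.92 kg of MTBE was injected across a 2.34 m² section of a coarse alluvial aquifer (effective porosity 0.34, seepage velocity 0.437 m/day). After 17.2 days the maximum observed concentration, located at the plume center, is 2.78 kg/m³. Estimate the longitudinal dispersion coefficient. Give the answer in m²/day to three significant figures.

0.0229 m²/day

At the plume center C_max = M/(n_e·A·√(4πDt)), so D = M²/(4πt·(n_e·A·C_max)²).
n_e·A·C_max = 0.34 × 2.34 × 2.78 = 2.212 kg/m.
D = 4.92²/(4π × 17.2 × 2.212²) = 0.0229 m²/day.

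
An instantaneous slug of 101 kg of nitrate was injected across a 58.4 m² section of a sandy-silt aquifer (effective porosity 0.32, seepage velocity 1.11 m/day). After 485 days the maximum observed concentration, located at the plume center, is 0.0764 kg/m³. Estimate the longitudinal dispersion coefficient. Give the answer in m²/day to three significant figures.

0.821 m²/day

At the plume center C_max = M/(n_e·A·√(4πDt)), so D = M²/(4πt·(n_e·A·C_max)²).
n_e·A·C_max = 0.32 × 58.4 × 0.0764 = 1.428 kg/m.
D = 101²/(4π × 485 × 1.428²) = 0.821 m²/day.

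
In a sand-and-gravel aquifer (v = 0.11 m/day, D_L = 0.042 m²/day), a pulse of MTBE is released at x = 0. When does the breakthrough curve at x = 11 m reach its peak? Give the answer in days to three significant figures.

For the 1D instantaneous-source solution, setting ∂C/∂t = 0 at fixed x gives v²t² + 2Dt − x² = 0, so t = (√(D² + v²x²) − D)/v².
√(D² + v²x²) = √(0.042² + 0.11² × 11²) = 1.211; v² = 0.0121.
t = (1.211 − 0.042)/0.0121 = 96.6 days (vs. the pure-advection estimate x/v = 100 d).

96.6 days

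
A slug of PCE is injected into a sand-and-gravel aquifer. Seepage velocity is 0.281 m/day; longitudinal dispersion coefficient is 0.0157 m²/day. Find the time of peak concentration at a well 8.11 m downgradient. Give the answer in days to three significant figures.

For the 1D instantaneous-source solution, setting ∂C/∂t = 0 at fixed x gives v²t² + 2Dt − x² = 0, so t = (√(D² + v²x²) − D)/v².
√(D² + v²x²) = √(0.0157² + 0.281² × 8.11²) = 2.279; v² = 0.078961.
t = (2.279 − 0.0157)/0.078961 = 28.7 days (vs. the pure-advection estimate x/v = 28.9 d).

28.7 days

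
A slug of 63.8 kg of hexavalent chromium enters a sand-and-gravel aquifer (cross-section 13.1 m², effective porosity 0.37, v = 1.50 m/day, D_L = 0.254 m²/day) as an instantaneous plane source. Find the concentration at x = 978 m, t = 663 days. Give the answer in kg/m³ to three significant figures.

0.191 kg/m³

For an instantaneous plane source, C(x,t) = M/(n_e·A·√(4πDt)) · exp(−(x−vt)²/(4Dt)), with n_e·A the pore (flow) area.
Plume center vt = 1.50 × 663 = 994.5 m, so the well at 978 m is 16.5 m upgradient of the peak.
√(4πDt) = 46.00 m, giving peak height M/(n_e·A·√(4πDt)) = 63.8/(0.37 × 13.1 × 46.00) = 0.2861 kg/m³.
(x−vt)²/(4Dt) = (-16.5)²/(4 × 0.254 × 663) = 0.4042; exp(−0.4042) = 0.6675.
C = 0.2861 × 0.6675 = 0.191 kg/m³.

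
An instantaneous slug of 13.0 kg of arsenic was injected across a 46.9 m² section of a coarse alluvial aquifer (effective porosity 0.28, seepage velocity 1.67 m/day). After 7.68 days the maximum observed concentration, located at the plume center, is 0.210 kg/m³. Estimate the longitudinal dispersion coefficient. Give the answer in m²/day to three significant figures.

At the plume center C_max = M/(n_e·A·√(4πDt)), so D = M²/(4πt·(n_e·A·C_max)²).
n_e·A·C_max = 0.28 × 46.9 × 0.210 = 2.758 kg/m.
D = 13.0²/(4π × 7.68 × 2.758²) = 0.230 m²/day.

0.230 m²/day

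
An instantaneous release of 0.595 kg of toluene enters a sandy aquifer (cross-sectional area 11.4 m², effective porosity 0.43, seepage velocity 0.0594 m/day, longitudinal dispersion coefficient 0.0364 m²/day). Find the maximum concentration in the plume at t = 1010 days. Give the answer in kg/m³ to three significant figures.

0.00565 kg/m³

The peak of an instantaneous 1D plume sits at x = vt; there the Gaussian factor is 1 and C_max = M/(n_e·A·√(4πDt)), where n_e·A is the pore area the mass is dissolved in.
√(4πDt) = √(4π × 0.0364 × 1010) = 21.49 m, so C_max = 0.595/(0.43 × 11.4 × 21.49) = 0.00565 kg/m³.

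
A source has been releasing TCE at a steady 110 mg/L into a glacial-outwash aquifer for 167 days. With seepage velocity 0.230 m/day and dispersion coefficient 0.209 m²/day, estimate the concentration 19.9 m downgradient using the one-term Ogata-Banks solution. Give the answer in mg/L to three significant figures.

For a continuous step input, C/C₀ ≈ ½·erfc((x−vt)/(2√(Dt))).
vt = 0.230 × 167 = 38.41 m and 2√(Dt) = 2√(0.209 × 167) = 11.82 m.
Argument (x−vt)/(2√(Dt)) = (19.9 − 38.41)/11.82 = -1.566; ½·erfc(-1.566) = 0.9866.
C = 110 × 0.9866 = 109 mg/L.

109 mg/L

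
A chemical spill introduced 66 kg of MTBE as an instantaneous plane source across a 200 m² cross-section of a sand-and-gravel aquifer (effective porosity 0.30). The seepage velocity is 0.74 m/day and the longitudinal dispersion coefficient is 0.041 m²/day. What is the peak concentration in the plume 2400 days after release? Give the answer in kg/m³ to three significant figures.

0.0313 kg/m³

The peak of an instantaneous 1D plume sits at x = vt; there the Gaussian factor is 1 and C_max = M/(n_e·A·√(4πDt)), where n_e·A is the pore area the mass is dissolved in.
√(4πDt) = √(4π × 0.041 × 2400) = 35.16 m, so C_max = 66/(0.30 × 200 × 35.16) = 0.0313 kg/m³.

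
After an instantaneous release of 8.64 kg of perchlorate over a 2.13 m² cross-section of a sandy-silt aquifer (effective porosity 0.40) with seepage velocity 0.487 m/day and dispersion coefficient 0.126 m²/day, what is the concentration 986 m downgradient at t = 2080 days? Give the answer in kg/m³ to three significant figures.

0.0883 kg/m³

For an instantaneous plane source, C(x,t) = M/(n_e·A·√(4πDt)) · exp(−(x−vt)²/(4Dt)), with n_e·A the pore (flow) area.
Plume center vt = 0.487 × 2080 = 1012.96 m, so the well at 986 m is 26.96 m upgradient of the peak.
√(4πDt) = 57.39 m, giving peak height M/(n_e·A·√(4πDt)) = 8.64/(0.40 × 2.13 × 57.39) = 0.1767 kg/m³.
(x−vt)²/(4Dt) = (-26.96)²/(4 × 0.126 × 2080) = 0.6933; exp(−0.6933) = 0.4999.
C = 0.1767 × 0.4999 = 0.0883 kg/m³.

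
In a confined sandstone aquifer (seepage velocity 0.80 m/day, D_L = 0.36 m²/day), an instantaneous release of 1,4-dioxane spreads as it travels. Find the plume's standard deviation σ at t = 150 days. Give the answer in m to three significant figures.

Dispersive spreading gives a Gaussian with σ² = 2Dt; advection only shifts the center.
σ = √(2 × 0.36 × 150) = 10.4 m.

10.4 m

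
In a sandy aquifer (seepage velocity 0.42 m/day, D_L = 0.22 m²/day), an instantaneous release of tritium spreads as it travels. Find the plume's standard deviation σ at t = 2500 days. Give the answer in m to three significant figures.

Dispersive spreading gives a Gaussian with σ² = 2Dt; advection only shifts the center.
σ = √(2 × 0.22 × 2500) = 33.2 m.

33.2 m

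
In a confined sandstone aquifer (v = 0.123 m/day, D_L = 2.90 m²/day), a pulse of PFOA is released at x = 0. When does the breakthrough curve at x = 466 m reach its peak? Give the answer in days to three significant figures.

For the 1D instantaneous-source solution, setting ∂C/∂t = 0 at fixed x gives v²t² + 2Dt − x² = 0, so t = (√(D² + v²x²) − D)/v².
√(D² + v²x²) = √(2.90² + 0.123² × 466²) = 57.39; v² = 0.015129.
t = (57.39 − 2.90)/0.015129 = 3600 days (vs. the pure-advection estimate x/v = 3790 d).

3600 days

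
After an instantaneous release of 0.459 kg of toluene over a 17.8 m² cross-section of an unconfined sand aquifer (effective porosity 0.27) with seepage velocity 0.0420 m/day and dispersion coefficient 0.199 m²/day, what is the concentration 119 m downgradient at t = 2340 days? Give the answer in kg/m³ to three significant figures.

For an instantaneous plane source, C(x,t) = M/(n_e·A·√(4πDt)) · exp(−(x−vt)²/(4Dt)), with n_e·A the pore (flow) area.
Plume center vt = 0.0420 × 2340 = 98.28 m, so the well at 119 m is 20.72 m downgradient of the peak.
√(4πDt) = 76.50 m, giving peak height M/(n_e·A·√(4πDt)) = 0.459/(0.27 × 17.8 × 76.50) = 0.001248 kg/m³.
(x−vt)²/(4Dt) = (20.72)²/(4 × 0.199 × 2340) = 0.2305; exp(−0.2305) = 0.7941.
C = 0.001248 × 0.7941 = 0.000991 kg/m³.

0.000991 kg/m³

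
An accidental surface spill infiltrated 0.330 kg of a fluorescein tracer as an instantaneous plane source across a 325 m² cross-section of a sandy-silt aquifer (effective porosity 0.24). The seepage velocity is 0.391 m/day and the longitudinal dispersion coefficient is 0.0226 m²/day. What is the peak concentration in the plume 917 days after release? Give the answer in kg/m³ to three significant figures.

The peak of an instantaneous 1D plume sits at x = vt; there the Gaussian factor is 1 and C_max = M/(n_e·A·√(4πDt)), where n_e·A is the pore area the mass is dissolved in.
√(4πDt) = √(4π × 0.0226 × 917) = 16.14 m, so C_max = 0.330/(0.24 × 325 × 16.14) = 0.000262 kg/m³.

0.000262 kg/m³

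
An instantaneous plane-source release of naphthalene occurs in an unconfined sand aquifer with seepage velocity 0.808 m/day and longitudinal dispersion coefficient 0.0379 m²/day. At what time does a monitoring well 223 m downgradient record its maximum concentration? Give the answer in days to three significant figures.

For the 1D instantaneous-source solution, setting ∂C/∂t = 0 at fixed x gives v²t² + 2Dt − x² = 0, so t = (√(D² + v²x²) − D)/v².
√(D² + v²x²) = √(0.0379² + 0.808² × 223²) = 180.2; v² = 0.652864.
t = (180.2 − 0.0379)/0.652864 = 276 days (vs. the pure-advection estimate x/v = 276 d).

276 days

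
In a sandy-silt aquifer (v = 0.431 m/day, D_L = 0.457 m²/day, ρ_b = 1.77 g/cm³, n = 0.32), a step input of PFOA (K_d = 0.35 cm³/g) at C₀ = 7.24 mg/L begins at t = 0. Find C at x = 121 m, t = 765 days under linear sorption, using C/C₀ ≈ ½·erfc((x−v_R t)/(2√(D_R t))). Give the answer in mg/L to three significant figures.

Retardation factor R = 1 + ρ_b·K_d/n = 1 + 1.77 × 0.35/0.32 = 2.936.
Sorption retards both mechanisms: v_R = v/R = 0.1468 m/day, D_R = D/R = 0.1557 m²/day.
v_R·t = 0.1468 × 765 = 112.302 m; 2√(D_R t) = 21.83 m; argument = (121 − 112.302)/21.83 = 0.3984.
C = C₀ × ½·erfc(0.3984) = 7.24 × 0.2866 = 2.07 mg/L.

2.07 mg/L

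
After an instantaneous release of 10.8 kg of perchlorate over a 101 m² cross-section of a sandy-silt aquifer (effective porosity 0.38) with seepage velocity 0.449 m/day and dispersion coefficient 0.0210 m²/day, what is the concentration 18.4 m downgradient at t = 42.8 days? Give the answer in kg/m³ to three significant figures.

0.0695 kg/m³

For an instantaneous plane source, C(x,t) = M/(n_e·A·√(4πDt)) · exp(−(x−vt)²/(4Dt)), with n_e·A the pore (flow) area.
Plume center vt = 0.449 × 42.8 = 19.2172 m, so the well at 18.4 m is 0.8172 m upgradient of the peak.
√(4πDt) = 3.361 m, giving peak height M/(n_e·A·√(4πDt)) = 10.8/(0.38 × 101 × 3.361) = 0.08372 kg/m³.
(x−vt)²/(4Dt) = (-0.8172)²/(4 × 0.0210 × 42.8) = 0.1858; exp(−0.1858) = 0.8304.
C = 0.08372 × 0.8304 = 0.0695 kg/m³.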